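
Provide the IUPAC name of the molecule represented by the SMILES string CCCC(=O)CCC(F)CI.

The longest carbon chain that includes the carbonyl has 8 carbons, so the parent hydride is octane.
A ketone (C=O on an internal carbon) is the principal characteristic group, giving the suffix -one.
Number the chain so that numbering from this end puts the carbonyl group at C-4 rather than C-5.
That gives the carbonyl at C-4; a fluoro group at C-7; an iodo group at C-8.
Prefixes are listed alphabetically: fluoro, iodo.
Putting it together: 7-fluoro-8-iodooctan-4-one.

7-fluoro-8-iodooctan-4-one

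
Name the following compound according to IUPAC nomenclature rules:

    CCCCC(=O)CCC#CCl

The longest chain bearing the carbonyl and the multiple bond is 9 carbons long (nonane).
The principal characteristic group is a ketone (C=O on an internal carbon), named with the suffix -one.
There is one C≡C triple bond, indicated by the ending -yne.
The numbering direction is chosen so that numbering from this end puts the triple bond at C-1 rather than C-8.
This places the carbonyl at C-5; the triple bond between C-1 and C-2; a chloro group at C-1.
Putting it together: 1-chloronon-1-yn-5-one.

1-chloronon-1-yn-5-one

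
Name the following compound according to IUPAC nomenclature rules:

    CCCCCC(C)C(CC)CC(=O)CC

5-ethyl-6-methylundecan-3-one

Counting along the main chain through the carbonyl gives 11 carbons: the parent is undecane.
The principal characteristic group is a ketone (C=O on an internal carbon), named with the suffix -one.
Number the chain so that numbering from this end puts the carbonyl group at C-3 rather than C-9.
This places the carbonyl at C-3; an ethyl group at C-5; a methyl group at C-6.
Substituent prefixes are cited in alphabetical order (multiplying prefixes like di-/tri- are ignored for ordering).
Putting it together: 5-ethyl-6-methylundecan-3-one.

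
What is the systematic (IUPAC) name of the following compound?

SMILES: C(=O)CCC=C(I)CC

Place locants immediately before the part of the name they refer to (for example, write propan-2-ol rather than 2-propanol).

The longest chain bearing the –CHO group and the multiple bond is 7 carbons long (heptane).
The highest-priority functional group is an aldehyde (terminal –CHO), so the name ends in -al.
The chain contains a C=C double bond, so the unsaturation ending is -ene.
The numbering direction is chosen so that the aldehyde carbon is C-1 by definition.
That gives the double bond between C-4 and C-5; an iodo group at C-5.
Putting it together: 5-iodohept-4-enal.

5-iodohept-4-enal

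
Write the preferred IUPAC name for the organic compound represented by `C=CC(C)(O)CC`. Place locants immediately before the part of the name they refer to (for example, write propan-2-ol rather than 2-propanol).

3-methylpent-1-en-3-ol

The longest carbon chain that includes the –OH group and the multiple bond has 5 carbons, so the parent hydride is pentane.
The highest-priority functional group is an alcohol (–OH), so the name ends in -ol.
The chain contains a C=C double bond, so the unsaturation ending is -ene.
The numbering direction is chosen so that numbering from this end puts the double bond at C-1 rather than C-4.
That gives the hydroxyl at C-3; the double bond between C-1 and C-2; a methyl group at C-3.
Assembling the pieces gives 3-methylpent-1-en-3-ol.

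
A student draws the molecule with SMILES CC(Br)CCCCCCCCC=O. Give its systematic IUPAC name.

The longest chain bearing the –CHO group is 11 carbons long (undecane).
The highest-priority functional group is an aldehyde (terminal –CHO), so the name ends in -al.
The numbering direction is chosen so that the aldehyde carbon is C-1 by definition.
This places a bromo group at C-10.
Assembling the pieces gives 10-bromoundecanal.

10-bromoundecanal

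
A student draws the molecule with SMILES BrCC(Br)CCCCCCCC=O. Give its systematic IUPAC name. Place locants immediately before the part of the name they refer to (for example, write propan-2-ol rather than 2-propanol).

9,10-dibromodecanal

The longest chain bearing the –CHO group is 10 carbons long (decane).
The principal characteristic group is an aldehyde (terminal –CHO), named with the suffix -al.
Choose the numbering such that the aldehyde carbon is C-1 by definition.
With this numbering: bromo groups at C-9 and C-10.
Putting it together: 9,10-dibromodecanal.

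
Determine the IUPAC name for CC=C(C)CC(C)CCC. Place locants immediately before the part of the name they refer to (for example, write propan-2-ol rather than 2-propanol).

Counting along the main chain through the multiple bond gives 8 carbons: the parent is octane.
There is one C=C double bond, indicated by the ending -ene.
Number the chain so that numbering from this end puts the double bond at C-2 rather than C-6.
With this numbering: the double bond between C-2 and C-3; methyl groups at C-3 and C-5.
Putting it together: 3,5-dimethyloct-2-ene.

3,5-dimethyloct-2-ene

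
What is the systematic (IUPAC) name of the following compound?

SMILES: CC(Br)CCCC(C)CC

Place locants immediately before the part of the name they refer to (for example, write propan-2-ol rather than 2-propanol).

The longest continuous carbon chain has 8 atoms, so the parent hydride is octane.
Number the chain so that the substituent locant set {2,6} is lower than {3,7} at the first point of difference.
That gives a bromo group at C-2; a methyl group at C-6.
The substituents are ordered alphabetically, ignoring any di-/tri- multipliers.
Assembling the pieces gives 2-bromo-6-methyloctane.

2-bromo-6-methyloctane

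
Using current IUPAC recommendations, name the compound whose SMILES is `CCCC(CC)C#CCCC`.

6-ethylnon-4-yne

The longest carbon chain that includes the multiple bond has 9 carbons, so the parent hydride is nonane.
There is one C≡C triple bond, indicated by the ending -yne.
Choose the numbering such that numbering from this end puts the triple bond at C-4 rather than C-5.
That gives the triple bond between C-4 and C-5; an ethyl group at C-6.
Assembling the pieces gives 6-ethylnon-4-yne.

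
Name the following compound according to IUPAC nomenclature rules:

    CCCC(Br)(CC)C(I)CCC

4-bromo-4-ethyl-5-iodooctane

The parent chain contains 8 carbons (octane).
Choose the numbering such that the substituent locant set {4,4,5} is lower than {4,5,5} at the first point of difference.
That gives a bromo group at C-4; an ethyl group at C-4; an iodo group at C-5.
Prefixes are listed alphabetically: bromo, ethyl, iodo.
Assembling the pieces gives 4-bromo-4-ethyl-5-iodooctane.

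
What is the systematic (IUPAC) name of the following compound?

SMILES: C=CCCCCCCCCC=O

undec-10-enal

Counting along the main chain through the –CHO group and the multiple bond gives 11 carbons: the parent is undecane.
The principal characteristic group is an aldehyde (terminal –CHO), named with the suffix -al.
There is one C=C double bond, indicated by the ending -ene.
Number the chain so that the aldehyde carbon is C-1 by definition.
That gives the double bond between C-10 and C-11.
Putting it together: undec-10-enal.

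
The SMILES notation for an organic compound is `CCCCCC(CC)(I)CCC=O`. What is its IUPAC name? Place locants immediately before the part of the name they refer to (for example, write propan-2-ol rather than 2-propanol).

4-ethyl-4-iodononanal

The longest chain bearing the –CHO group is 9 carbons long (nonane).
An aldehyde (terminal –CHO) is the principal characteristic group, giving the suffix -al.
The numbering direction is chosen so that the aldehyde carbon is C-1 by definition.
That gives an ethyl group at C-4; an iodo group at C-4.
The substituents are ordered alphabetically, ignoring any di-/tri- multipliers.
Assembling the pieces gives 4-ethyl-4-iodononanal.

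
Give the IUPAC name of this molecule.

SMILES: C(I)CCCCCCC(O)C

The longest chain bearing the –OH group is 9 carbons long (nonane).
The highest-priority functional group is an alcohol (–OH), so the name ends in -ol.
Choose the numbering such that numbering from this end puts the hydroxyl group at C-2 rather than C-8.
This places the hydroxyl at C-2; an iodo group at C-9.
Assembling the pieces gives 9-iodononan-2-ol.

9-iodononan-2-ol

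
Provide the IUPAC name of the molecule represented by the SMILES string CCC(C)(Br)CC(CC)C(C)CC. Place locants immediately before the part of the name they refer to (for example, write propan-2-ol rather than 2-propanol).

3-bromo-5-ethyl-3,6-dimethyloctane

The parent chain contains 8 carbons (octane).
Number the chain so that the substituent locant set {3,3,5,6} is lower than {3,4,6,6} at the first point of difference.
That gives a bromo group at C-3; an ethyl group at C-5; methyl groups at C-3 and C-6.
Substituent prefixes are cited in alphabetical order (multiplying prefixes like di-/tri- are ignored for ordering).
Assembling the pieces gives 3-bromo-5-ethyl-3,6-dimethyloctane.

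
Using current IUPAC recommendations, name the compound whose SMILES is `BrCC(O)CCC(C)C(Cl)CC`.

Counting along the main chain through the –OH group gives 8 carbons: the parent is octane.
The principal characteristic group is an alcohol (–OH), named with the suffix -ol.
Choose the numbering such that numbering from this end puts the hydroxyl group at C-2 rather than C-7.
This places the hydroxyl at C-2; a bromo group at C-1; a chloro group at C-6; a methyl group at C-5.
The substituents are ordered alphabetically, ignoring any di-/tri- multipliers.
Putting it together: 1-bromo-6-chloro-5-methyloctan-2-ol.

1-bromo-6-chloro-5-methyloctan-2-ol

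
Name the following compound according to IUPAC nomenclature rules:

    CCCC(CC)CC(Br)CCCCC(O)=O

The longest chain bearing the –COOH group is 11 carbons long (undecane).
A carboxylic acid (terminal –COOH) is the principal characteristic group, giving the suffix -oic acid.
The numbering direction is chosen so that the carboxylic acid carbon is C-1 by definition.
This places a bromo group at C-6; an ethyl group at C-8.
Substituent prefixes are cited in alphabetical order (multiplying prefixes like di-/tri- are ignored for ordering).
Assembling the pieces gives 6-bromo-8-ethylundecanoic acid.

6-bromo-8-ethylundecanoic acid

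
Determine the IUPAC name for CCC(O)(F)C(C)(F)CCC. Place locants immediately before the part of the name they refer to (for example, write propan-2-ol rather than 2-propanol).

The longest carbon chain that includes the –OH group has 7 carbons, so the parent hydride is heptane.
An alcohol (–OH) is the principal characteristic group, giving the suffix -ol.
Choose the numbering such that numbering from this end puts the hydroxyl group at C-3 rather than C-5.
With this numbering: the hydroxyl at C-3; fluoro groups at C-3 and C-4; a methyl group at C-4.
Substituent prefixes are cited in alphabetical order (multiplying prefixes like di-/tri- are ignored for ordering).
Assembling the pieces gives 3,4-difluoro-4-methylheptan-3-ol.

3,4-difluoro-4-methylheptan-3-ol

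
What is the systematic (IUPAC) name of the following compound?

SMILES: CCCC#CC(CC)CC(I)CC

6-ethyl-8-iododec-4-yne

Counting along the main chain through the multiple bond gives 10 carbons: the parent is decane.
There is one C≡C triple bond, indicated by the ending -yne.
Choose the numbering such that numbering from this end puts the triple bond at C-4 rather than C-6.
This places the triple bond between C-4 and C-5; an ethyl group at C-6; an iodo group at C-8.
Substituent prefixes are cited in alphabetical order (multiplying prefixes like di-/tri- are ignored for ordering).
Assembling the pieces gives 6-ethyl-8-iododec-4-yne.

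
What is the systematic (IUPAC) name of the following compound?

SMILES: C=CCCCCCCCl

The longest carbon chain that includes the multiple bond has 8 carbons, so the parent hydride is octane.
There is one C=C double bond, indicated by the ending -ene.
Number the chain so that numbering from this end puts the double bond at C-1 rather than C-7.
With this numbering: the double bond between C-1 and C-2; a chloro group at C-8.
Assembling the pieces gives 8-chlorooct-1-ene.

8-chlorooct-1-ene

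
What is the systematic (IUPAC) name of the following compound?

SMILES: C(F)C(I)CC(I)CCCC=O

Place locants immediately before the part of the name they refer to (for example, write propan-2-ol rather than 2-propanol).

Counting along the main chain through the –CHO group gives 8 carbons: the parent is octane.
The principal characteristic group is an aldehyde (terminal –CHO), named with the suffix -al.
Choose the numbering such that the aldehyde carbon is C-1 by definition.
This places a fluoro group at C-8; iodo groups at C-5 and C-7.
Prefixes are listed alphabetically: fluoro, iodo.
Assembling the pieces gives 8-fluoro-5,7-diiodooctanal.

8-fluoro-5,7-diiodooctanal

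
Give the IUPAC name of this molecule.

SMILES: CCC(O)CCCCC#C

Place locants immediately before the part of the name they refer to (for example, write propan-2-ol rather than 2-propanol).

non-8-yn-3-ol

The longest carbon chain that includes the –OH group and the multiple bond has 9 carbons, so the parent hydride is nonane.
The highest-priority functional group is an alcohol (–OH), so the name ends in -ol.
There is one C≡C triple bond, indicated by the ending -yne.
Number the chain so that numbering from this end puts the hydroxyl group at C-3 rather than C-7.
With this numbering: the hydroxyl at C-3; the triple bond between C-8 and C-9.
Assembling the pieces gives non-8-yn-3-ol.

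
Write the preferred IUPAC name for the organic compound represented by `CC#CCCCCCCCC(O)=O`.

undec-9-ynoic acid

The longest carbon chain that includes the –COOH group and the multiple bond has 11 carbons, so the parent hydride is undecane.
The principal characteristic group is a carboxylic acid (terminal –COOH), named with the suffix -oic acid.
There is one C≡C triple bond, indicated by the ending -yne.
The numbering direction is chosen so that the carboxylic acid carbon is C-1 by definition.
This places the triple bond between C-9 and C-10.
Assembling the pieces gives undec-9-ynoic acid.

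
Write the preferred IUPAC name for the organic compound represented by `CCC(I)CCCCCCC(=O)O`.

8-iododecanoic acid

Counting along the main chain through the –COOH group gives 10 carbons: the parent is decane.
The highest-priority functional group is a carboxylic acid (terminal –COOH), so the name ends in -oic acid.
Number the chain so that the carboxylic acid carbon is C-1 by definition.
That gives an iodo group at C-8.
Assembling the pieces gives 8-iododecanoic acid.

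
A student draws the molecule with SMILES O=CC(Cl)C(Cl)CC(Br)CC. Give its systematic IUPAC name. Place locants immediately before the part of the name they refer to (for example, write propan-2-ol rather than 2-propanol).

5-bromo-2,3-dichloroheptanal

Counting along the main chain through the –CHO group gives 7 carbons: the parent is heptane.
The principal characteristic group is an aldehyde (terminal –CHO), named with the suffix -al.
Choose the numbering such that the aldehyde carbon is C-1 by definition.
With this numbering: a bromo group at C-5; chloro groups at C-2 and C-3.
Prefixes are listed alphabetically: bromo, chloro.
Putting it together: 5-bromo-2,3-dichloroheptanal.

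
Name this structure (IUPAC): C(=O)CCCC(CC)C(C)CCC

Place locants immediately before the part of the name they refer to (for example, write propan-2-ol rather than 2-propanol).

Counting along the main chain through the –CHO group gives 9 carbons: the parent is nonane.
An aldehyde (terminal –CHO) is the principal characteristic group, giving the suffix -al.
Number the chain so that the aldehyde carbon is C-1 by definition.
This places an ethyl group at C-5; a methyl group at C-6.
Substituent prefixes are cited in alphabetical order (multiplying prefixes like di-/tri- are ignored for ordering).
Assembling the pieces gives 5-ethyl-6-methylnonanal.

5-ethyl-6-methylnonanal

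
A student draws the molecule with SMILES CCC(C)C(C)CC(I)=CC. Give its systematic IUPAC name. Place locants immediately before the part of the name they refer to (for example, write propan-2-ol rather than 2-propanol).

The longest chain bearing the multiple bond is 8 carbons long (octane).
A C=C double bond in the chain gives the infix -ene-.
Number the chain so that numbering from this end puts the double bond at C-2 rather than C-6.
With this numbering: the double bond between C-2 and C-3; an iodo group at C-3; methyl groups at C-5 and C-6.
Substituent prefixes are cited in alphabetical order (multiplying prefixes like di-/tri- are ignored for ordering).
Putting it together: 3-iodo-5,6-dimethyloct-2-ene.

3-iodo-5,6-dimethyloct-2-ene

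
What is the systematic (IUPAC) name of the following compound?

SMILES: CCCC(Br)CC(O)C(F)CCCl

6-bromo-1-chloro-3-fluorononan-4-ol

The longest chain bearing the –OH group is 9 carbons long (nonane).
An alcohol (–OH) is the principal characteristic group, giving the suffix -ol.
Choose the numbering such that numbering from this end puts the hydroxyl group at C-4 rather than C-6.
With this numbering: the hydroxyl at C-4; a bromo group at C-6; a chloro group at C-1; a fluoro group at C-3.
Prefixes are listed alphabetically: bromo, chloro, fluoro.
Putting it together: 6-bromo-1-chloro-3-fluorononan-4-ol.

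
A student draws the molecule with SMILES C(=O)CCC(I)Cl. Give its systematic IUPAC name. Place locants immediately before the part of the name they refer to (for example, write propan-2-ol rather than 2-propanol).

The longest carbon chain that includes the –CHO group has 4 carbons, so the parent hydride is butane.
The highest-priority functional group is an aldehyde (terminal –CHO), so the name ends in -al.
The numbering direction is chosen so that the aldehyde carbon is C-1 by definition.
That gives a chloro group at C-4; an iodo group at C-4.
Substituent prefixes are cited in alphabetical order (multiplying prefixes like di-/tri- are ignored for ordering).
The name is 4-chloro-4-iodobutanal.

4-chloro-4-iodobutanal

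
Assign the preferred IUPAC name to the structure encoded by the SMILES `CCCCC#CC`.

Counting along the main chain through the multiple bond gives 7 carbons: the parent is heptane.
A C≡C triple bond in the chain gives the infix -yne-.
Number the chain so that numbering from this end puts the triple bond at C-2 rather than C-5.
With this numbering: the triple bond between C-2 and C-3.
Assembling the pieces gives hept-2-yne.

hept-2-yne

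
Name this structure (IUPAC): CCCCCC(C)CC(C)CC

3,5-dimethyldecane

The longest carbon chain is 10 atoms: the parent is decane.
The numbering direction is chosen so that the substituent locant set {3,5} is lower than {6,8} at the first point of difference.
This places methyl groups at C-3 and C-5.
The name is 3,5-dimethyldecane.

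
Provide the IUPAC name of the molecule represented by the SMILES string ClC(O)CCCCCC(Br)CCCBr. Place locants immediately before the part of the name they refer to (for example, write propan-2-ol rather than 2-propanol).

7,10-dibromo-1-chlorodecan-1-ol

The longest chain bearing the –OH group is 10 carbons long (decane).
The principal characteristic group is an alcohol (–OH), named with the suffix -ol.
The numbering direction is chosen so that numbering from this end puts the hydroxyl group at C-1 rather than C-10.
With this numbering: the hydroxyl at C-1; bromo groups at C-7 and C-10; a chloro group at C-1.
Prefixes are listed alphabetically: bromo, chloro.
Putting it together: 7,10-dibromo-1-chlorodecan-1-ol.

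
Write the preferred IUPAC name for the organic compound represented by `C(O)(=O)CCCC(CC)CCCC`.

Counting along the main chain through the –COOH group gives 9 carbons: the parent is nonane.
The principal characteristic group is a carboxylic acid (terminal –COOH), named with the suffix -oic acid.
Choose the numbering such that the carboxylic acid carbon is C-1 by definition.
With this numbering: an ethyl group at C-5.
Assembling the pieces gives 5-ethylnonanoic acid.

5-ethylnonanoic acid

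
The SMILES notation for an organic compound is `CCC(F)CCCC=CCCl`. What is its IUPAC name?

1-chloro-7-fluoronon-2-ene

Counting along the main chain through the multiple bond gives 9 carbons: the parent is nonane.
The chain contains a C=C double bond, so the unsaturation ending is -ene.
Choose the numbering such that numbering from this end puts the double bond at C-2 rather than C-7.
This places the double bond between C-2 and C-3; a chloro group at C-1; a fluoro group at C-7.
Substituent prefixes are cited in alphabetical order (multiplying prefixes like di-/tri- are ignored for ordering).
The name is 1-chloro-7-fluoronon-2-ene.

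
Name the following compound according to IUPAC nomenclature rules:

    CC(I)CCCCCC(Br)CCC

The longest continuous carbon chain has 11 atoms, so the parent hydride is undecane.
Choose the numbering such that the substituent locant set {2,8} is lower than {4,10} at the first point of difference.
That gives a bromo group at C-8; an iodo group at C-2.
The substituents are ordered alphabetically, ignoring any di-/tri- multipliers.
Assembling the pieces gives 8-bromo-2-iodoundecane.

8-bromo-2-iodoundecane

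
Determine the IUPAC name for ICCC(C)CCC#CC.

8-iodo-6-methyloct-2-yne

Counting along the main chain through the multiple bond gives 8 carbons: the parent is octane.
The chain contains a C≡C triple bond, so the unsaturation ending is -yne.
Choose the numbering such that numbering from this end puts the triple bond at C-2 rather than C-6.
This places the triple bond between C-2 and C-3; an iodo group at C-8; a methyl group at C-6.
Substituent prefixes are cited in alphabetical order (multiplying prefixes like di-/tri- are ignored for ordering).
The name is 8-iodo-6-methyloct-2-yne.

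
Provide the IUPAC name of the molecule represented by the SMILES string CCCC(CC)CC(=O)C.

4-ethylheptan-2-one

The longest carbon chain that includes the carbonyl has 7 carbons, so the parent hydride is heptane.
The highest-priority functional group is a ketone (C=O on an internal carbon), so the name ends in -one.
Number the chain so that numbering from this end puts the carbonyl group at C-2 rather than C-6.
With this numbering: the carbonyl at C-2; an ethyl group at C-4.
The name is 4-ethylheptan-2-one.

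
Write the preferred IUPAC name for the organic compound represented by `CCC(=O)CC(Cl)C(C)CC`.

The longest carbon chain that includes the carbonyl has 8 carbons, so the parent hydride is octane.
The principal characteristic group is a ketone (C=O on an internal carbon), named with the suffix -one.
Number the chain so that numbering from this end puts the carbonyl group at C-3 rather than C-6.
That gives the carbonyl at C-3; a chloro group at C-5; a methyl group at C-6.
The substituents are ordered alphabetically, ignoring any di-/tri- multipliers.
Putting it together: 5-chloro-6-methyloctan-3-one.

5-chloro-6-methyloctan-3-one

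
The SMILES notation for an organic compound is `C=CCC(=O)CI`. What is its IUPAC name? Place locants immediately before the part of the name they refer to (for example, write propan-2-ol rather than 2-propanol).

1-iodopent-4-en-2-one

Counting along the main chain through the carbonyl and the multiple bond gives 5 carbons: the parent is pentane.
A ketone (C=O on an internal carbon) is the principal characteristic group, giving the suffix -one.
The chain contains a C=C double bond, so the unsaturation ending is -ene.
Number the chain so that numbering from this end puts the carbonyl group at C-2 rather than C-4.
This places the carbonyl at C-2; the double bond between C-4 and C-5; an iodo group at C-1.
Assembling the pieces gives 1-iodopent-4-en-2-one.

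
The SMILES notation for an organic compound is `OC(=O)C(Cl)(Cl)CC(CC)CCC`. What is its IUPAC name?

Counting along the main chain through the –COOH group gives 7 carbons: the parent is heptane.
A carboxylic acid (terminal –COOH) is the principal characteristic group, giving the suffix -oic acid.
Choose the numbering such that the carboxylic acid carbon is C-1 by definition.
That gives two chloro groups at C-2; an ethyl group at C-4.
Substituent prefixes are cited in alphabetical order (multiplying prefixes like di-/tri- are ignored for ordering).
Putting it together: 2,2-dichloro-4-ethylheptanoic acid.

2,2-dichloro-4-ethylheptanoic acid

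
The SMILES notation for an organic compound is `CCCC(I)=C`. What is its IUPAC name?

The longest carbon chain that includes the multiple bond has 5 carbons, so the parent hydride is pentane.
A C=C double bond in the chain gives the infix -ene-.
The numbering direction is chosen so that numbering from this end puts the double bond at C-1 rather than C-4.
This places the double bond between C-1 and C-2; an iodo group at C-2.
Putting it together: 2-iodopent-1-ene.

2-iodopent-1-ene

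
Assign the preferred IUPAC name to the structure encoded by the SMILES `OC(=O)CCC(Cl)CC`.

The longest carbon chain that includes the –COOH group has 6 carbons, so the parent hydride is hexane.
The principal characteristic group is a carboxylic acid (terminal –COOH), named with the suffix -oic acid.
Number the chain so that the carboxylic acid carbon is C-1 by definition.
With this numbering: a chloro group at C-4.
Assembling the pieces gives 4-chlorohexanoic acid.

4-chlorohexanoic acid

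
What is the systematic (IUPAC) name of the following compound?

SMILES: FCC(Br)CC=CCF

The longest chain bearing the multiple bond is 6 carbons long (hexane).
A C=C double bond in the chain gives the infix -ene-.
Number the chain so that numbering from this end puts the double bond at C-2 rather than C-4.
With this numbering: the double bond between C-2 and C-3; a bromo group at C-5; fluoro groups at C-1 and C-6.
The substituents are ordered alphabetically, ignoring any di-/tri- multipliers.
Assembling the pieces gives 5-bromo-1,6-difluorohex-2-ene.

5-bromo-1,6-difluorohex-2-ene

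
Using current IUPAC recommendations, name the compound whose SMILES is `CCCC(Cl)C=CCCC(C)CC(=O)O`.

The longest carbon chain that includes the –COOH group and the multiple bond has 11 carbons, so the parent hydride is undecane.
The principal characteristic group is a carboxylic acid (terminal –COOH), named with the suffix -oic acid.
A C=C double bond in the chain gives the infix -ene-.
Number the chain so that the carboxylic acid carbon is C-1 by definition.
With this numbering: the double bond between C-6 and C-7; a chloro group at C-8; a methyl group at C-3.
The substituents are ordered alphabetically, ignoring any di-/tri- multipliers.
Putting it together: 8-chloro-3-methylundec-6-enoic acid.

8-chloro-3-methylundec-6-enoic acid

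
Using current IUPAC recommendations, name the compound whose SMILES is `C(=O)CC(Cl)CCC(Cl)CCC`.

The longest chain bearing the –CHO group is 9 carbons long (nonane).
The highest-priority functional group is an aldehyde (terminal –CHO), so the name ends in -al.
The numbering direction is chosen so that the aldehyde carbon is C-1 by definition.
With this numbering: chloro groups at C-3 and C-6.
Putting it together: 3,6-dichlorononanal.

3,6-dichlorononanal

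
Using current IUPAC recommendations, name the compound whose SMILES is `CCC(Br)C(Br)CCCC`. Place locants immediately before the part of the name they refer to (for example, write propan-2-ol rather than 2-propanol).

The longest continuous carbon chain has 8 atoms, so the parent hydride is octane.
Number the chain so that the substituent locant set {3,4} is lower than {5,6} at the first point of difference.
That gives bromo groups at C-3 and C-4.
Putting it together: 3,4-dibromooctane.

3,4-dibromooctane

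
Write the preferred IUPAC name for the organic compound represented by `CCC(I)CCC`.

3-iodohexane

The longest carbon chain is 6 atoms: the parent is hexane.
Number the chain so that the substituent locant set {3} is lower than {4} at the first point of difference.
With this numbering: an iodo group at C-3.
The name is 3-iodohexane.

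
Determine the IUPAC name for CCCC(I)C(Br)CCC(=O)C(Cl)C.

6-bromo-2-chloro-7-iododecan-3-one

The longest chain bearing the carbonyl is 10 carbons long (decane).
The highest-priority functional group is a ketone (C=O on an internal carbon), so the name ends in -one.
Choose the numbering such that numbering from this end puts the carbonyl group at C-3 rather than C-8.
That gives the carbonyl at C-3; a bromo group at C-6; a chloro group at C-2; an iodo group at C-7.
The substituents are ordered alphabetically, ignoring any di-/tri- multipliers.
Putting it together: 6-bromo-2-chloro-7-iododecan-3-one.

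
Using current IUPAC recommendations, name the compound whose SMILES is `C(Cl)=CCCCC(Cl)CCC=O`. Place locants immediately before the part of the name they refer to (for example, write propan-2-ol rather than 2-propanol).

The longest chain bearing the –CHO group and the multiple bond is 9 carbons long (nonane).
An aldehyde (terminal –CHO) is the principal characteristic group, giving the suffix -al.
The chain contains a C=C double bond, so the unsaturation ending is -ene.
The numbering direction is chosen so that the aldehyde carbon is C-1 by definition.
That gives the double bond between C-8 and C-9; chloro groups at C-4 and C-9.
The name is 4,9-dichloronon-8-enal.

4,9-dichloronon-8-enal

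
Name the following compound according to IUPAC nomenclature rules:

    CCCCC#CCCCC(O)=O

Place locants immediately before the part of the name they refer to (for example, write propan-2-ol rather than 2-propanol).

Counting along the main chain through the –COOH group and the multiple bond gives 10 carbons: the parent is decane.
A carboxylic acid (terminal –COOH) is the principal characteristic group, giving the suffix -oic acid.
There is one C≡C triple bond, indicated by the ending -yne.
Number the chain so that the carboxylic acid carbon is C-1 by definition.
That gives the triple bond between C-5 and C-6.
Putting it together: dec-5-ynoic acid.

dec-5-ynoic acid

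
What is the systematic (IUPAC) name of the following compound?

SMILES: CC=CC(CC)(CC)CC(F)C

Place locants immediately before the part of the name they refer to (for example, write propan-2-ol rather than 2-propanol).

The longest carbon chain that includes the multiple bond has 7 carbons, so the parent hydride is heptane.
There is one C=C double bond, indicated by the ending -ene.
The numbering direction is chosen so that numbering from this end puts the double bond at C-2 rather than C-5.
This places the double bond between C-2 and C-3; two ethyl groups at C-4; a fluoro group at C-6.
Prefixes are listed alphabetically: ethyl, fluoro.
The name is 4,4-diethyl-6-fluorohept-2-ene.

4,4-diethyl-6-fluorohept-2-ene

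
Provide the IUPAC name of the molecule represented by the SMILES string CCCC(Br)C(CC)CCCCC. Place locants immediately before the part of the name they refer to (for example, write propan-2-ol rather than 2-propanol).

4-bromo-5-ethyldecane

The longest carbon chain is 10 atoms: the parent is decane.
Choose the numbering such that the substituent locant set {4,5} is lower than {6,7} at the first point of difference.
This places a bromo group at C-4; an ethyl group at C-5.
Prefixes are listed alphabetically: bromo, ethyl.
Assembling the pieces gives 4-bromo-5-ethyldecane.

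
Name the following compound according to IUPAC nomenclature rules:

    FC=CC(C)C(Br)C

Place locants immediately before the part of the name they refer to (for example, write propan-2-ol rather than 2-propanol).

4-bromo-1-fluoro-3-methylpent-1-ene

The longest carbon chain that includes the multiple bond has 5 carbons, so the parent hydride is pentane.
A C=C double bond in the chain gives the infix -ene-.
Choose the numbering such that numbering from this end puts the double bond at C-1 rather than C-4.
That gives the double bond between C-1 and C-2; a bromo group at C-4; a fluoro group at C-1; a methyl group at C-3.
Prefixes are listed alphabetically: bromo, fluoro, methyl.
Putting it together: 4-bromo-1-fluoro-3-methylpent-1-ene.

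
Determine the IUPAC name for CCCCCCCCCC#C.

undec-1-yne

The longest carbon chain that includes the multiple bond has 11 carbons, so the parent hydride is undecane.
A C≡C triple bond in the chain gives the infix -yne-.
Number the chain so that numbering from this end puts the triple bond at C-1 rather than C-10.
This places the triple bond between C-1 and C-2.
The name is undec-1-yne.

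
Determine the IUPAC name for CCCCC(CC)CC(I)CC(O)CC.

7-ethyl-5-iodoundecan-3-ol

The longest chain bearing the –OH group is 11 carbons long (undecane).
An alcohol (–OH) is the principal characteristic group, giving the suffix -ol.
The numbering direction is chosen so that numbering from this end puts the hydroxyl group at C-3 rather than C-9.
This places the hydroxyl at C-3; an ethyl group at C-7; an iodo group at C-5.
The substituents are ordered alphabetically, ignoring any di-/tri- multipliers.
Putting it together: 7-ethyl-5-iodoundecan-3-ol.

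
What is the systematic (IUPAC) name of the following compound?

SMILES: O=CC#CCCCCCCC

dec-2-ynal

The longest chain bearing the –CHO group and the multiple bond is 10 carbons long (decane).
The principal characteristic group is an aldehyde (terminal –CHO), named with the suffix -al.
The chain contains a C≡C triple bond, so the unsaturation ending is -yne.
Choose the numbering such that the aldehyde carbon is C-1 by definition.
This places the triple bond between C-2 and C-3.
Assembling the pieces gives dec-2-ynal.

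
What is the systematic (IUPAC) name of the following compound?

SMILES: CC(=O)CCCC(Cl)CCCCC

6-chloroundecan-2-one

Counting along the main chain through the carbonyl gives 11 carbons: the parent is undecane.
The principal characteristic group is a ketone (C=O on an internal carbon), named with the suffix -one.
The numbering direction is chosen so that numbering from this end puts the carbonyl group at C-2 rather than C-10.
This places the carbonyl at C-2; a chloro group at C-6.
The name is 6-chloroundecan-2-one.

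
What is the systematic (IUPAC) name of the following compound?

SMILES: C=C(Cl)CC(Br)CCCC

The longest chain bearing the multiple bond is 8 carbons long (octane).
A C=C double bond in the chain gives the infix -ene-.
Choose the numbering such that numbering from this end puts the double bond at C-1 rather than C-7.
That gives the double bond between C-1 and C-2; a bromo group at C-4; a chloro group at C-2.
The substituents are ordered alphabetically, ignoring any di-/tri- multipliers.
Putting it together: 4-bromo-2-chlorooct-1-ene.

4-bromo-2-chlorooct-1-ene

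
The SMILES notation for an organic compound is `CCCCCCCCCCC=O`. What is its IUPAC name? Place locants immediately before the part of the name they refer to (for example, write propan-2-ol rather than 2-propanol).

undecanal

Counting along the main chain through the –CHO group gives 11 carbons: the parent is undecane.
The highest-priority functional group is an aldehyde (terminal –CHO), so the name ends in -al.
The numbering direction is chosen so that the aldehyde carbon is C-1 by definition.
Assembling the pieces gives undecanal.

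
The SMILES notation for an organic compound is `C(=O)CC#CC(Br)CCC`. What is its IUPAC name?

5-bromooct-3-ynal

Counting along the main chain through the –CHO group and the multiple bond gives 8 carbons: the parent is octane.
The highest-priority functional group is an aldehyde (terminal –CHO), so the name ends in -al.
The chain contains a C≡C triple bond, so the unsaturation ending is -yne.
Number the chain so that the aldehyde carbon is C-1 by definition.
That gives the triple bond between C-3 and C-4; a bromo group at C-5.
Putting it together: 5-bromooct-3-ynal.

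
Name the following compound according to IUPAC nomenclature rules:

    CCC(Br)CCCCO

5-bromoheptan-1-ol

The longest chain bearing the –OH group is 7 carbons long (heptane).
An alcohol (–OH) is the principal characteristic group, giving the suffix -ol.
Choose the numbering such that numbering from this end puts the hydroxyl group at C-1 rather than C-7.
That gives the hydroxyl at C-1; a bromo group at C-5.
The name is 5-bromoheptan-1-ol.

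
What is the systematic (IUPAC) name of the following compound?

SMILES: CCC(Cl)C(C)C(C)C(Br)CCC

6-bromo-3-chloro-4,5-dimethylnonane

The longest continuous carbon chain has 9 atoms, so the parent hydride is nonane.
The numbering direction is chosen so that the substituent locant set {3,4,5,6} is lower than {4,5,6,7} at the first point of difference.
That gives a bromo group at C-6; a chloro group at C-3; methyl groups at C-4 and C-5.
The substituents are ordered alphabetically, ignoring any di-/tri- multipliers.
Assembling the pieces gives 6-bromo-3-chloro-4,5-dimethylnonane.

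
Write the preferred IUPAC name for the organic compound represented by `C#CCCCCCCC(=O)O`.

Counting along the main chain through the –COOH group and the multiple bond gives 9 carbons: the parent is nonane.
The highest-priority functional group is a carboxylic acid (terminal –COOH), so the name ends in -oic acid.
The chain contains a C≡C triple bond, so the unsaturation ending is -yne.
Number the chain so that the carboxylic acid carbon is C-1 by definition.
With this numbering: the triple bond between C-8 and C-9.
The name is non-8-ynoic acid.

non-8-ynoic acid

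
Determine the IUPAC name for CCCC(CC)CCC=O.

The longest carbon chain that includes the –CHO group has 7 carbons, so the parent hydride is heptane.
The highest-priority functional group is an aldehyde (terminal –CHO), so the name ends in -al.
Choose the numbering such that the aldehyde carbon is C-1 by definition.
With this numbering: an ethyl group at C-4.
Assembling the pieces gives 4-ethylheptanal.

4-ethylheptanal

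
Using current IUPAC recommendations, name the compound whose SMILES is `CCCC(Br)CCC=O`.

Counting along the main chain through the –CHO group gives 7 carbons: the parent is heptane.
An aldehyde (terminal –CHO) is the principal characteristic group, giving the suffix -al.
Number the chain so that the aldehyde carbon is C-1 by definition.
This places a bromo group at C-4.
Assembling the pieces gives 4-bromoheptanal.

4-bromoheptanal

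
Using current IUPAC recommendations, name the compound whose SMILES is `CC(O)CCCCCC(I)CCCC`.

8-iodododecan-2-ol

The longest chain bearing the –OH group is 12 carbons long (dodecane).
An alcohol (–OH) is the principal characteristic group, giving the suffix -ol.
The numbering direction is chosen so that numbering from this end puts the hydroxyl group at C-2 rather than C-11.
With this numbering: the hydroxyl at C-2; an iodo group at C-8.
Putting it together: 8-iodododecan-2-ol.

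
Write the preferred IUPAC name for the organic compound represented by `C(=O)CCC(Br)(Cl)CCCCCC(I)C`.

4-bromo-4-chloro-10-iodoundecanal

The longest carbon chain that includes the –CHO group has 11 carbons, so the parent hydride is undecane.
The principal characteristic group is an aldehyde (terminal –CHO), named with the suffix -al.
Choose the numbering such that the aldehyde carbon is C-1 by definition.
With this numbering: a bromo group at C-4; a chloro group at C-4; an iodo group at C-10.
Prefixes are listed alphabetically: bromo, chloro, iodo.
The name is 4-bromo-4-chloro-10-iodoundecanal.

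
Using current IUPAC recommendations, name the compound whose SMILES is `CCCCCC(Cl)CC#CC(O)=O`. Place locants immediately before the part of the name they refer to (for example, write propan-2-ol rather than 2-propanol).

Counting along the main chain through the –COOH group and the multiple bond gives 10 carbons: the parent is decane.
The principal characteristic group is a carboxylic acid (terminal –COOH), named with the suffix -oic acid.
The chain contains a C≡C triple bond, so the unsaturation ending is -yne.
The numbering direction is chosen so that the carboxylic acid carbon is C-1 by definition.
That gives the triple bond between C-2 and C-3; a chloro group at C-5.
The name is 5-chlorodec-2-ynoic acid.

5-chlorodec-2-ynoic acid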